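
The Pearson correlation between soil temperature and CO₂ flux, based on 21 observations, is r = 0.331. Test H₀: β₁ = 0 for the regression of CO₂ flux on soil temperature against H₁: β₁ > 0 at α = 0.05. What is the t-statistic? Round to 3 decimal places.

t = r·√(n − 2)/√(1 − r²) = 0.331·√19/√0.890439 = 1.529.
df = n − 2 = 19.
One-sided p ≈ 0.0714, which is ≥ 0.05, so fail to reject H₀.
The data do not give significant evidence of a linear association between soil temperature and CO₂ flux.

t = 1.529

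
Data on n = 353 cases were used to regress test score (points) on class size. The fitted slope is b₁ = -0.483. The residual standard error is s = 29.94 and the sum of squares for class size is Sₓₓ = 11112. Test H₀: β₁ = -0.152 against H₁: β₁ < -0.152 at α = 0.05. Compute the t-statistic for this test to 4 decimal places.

t = -1.1654

SE(b₁) = s/√Sₓₓ = 29.94/√11112 = 0.284024.
t = (-0.483 − (-0.152)) / 0.284024 = -1.1654.
df = n − 2 = 351.
One-sided p ≈ 0.1223, which is ≥ 0.05, so fail to reject H₀.
The data do not give significant evidence that the true slope on class size is below -0.152 points per unit.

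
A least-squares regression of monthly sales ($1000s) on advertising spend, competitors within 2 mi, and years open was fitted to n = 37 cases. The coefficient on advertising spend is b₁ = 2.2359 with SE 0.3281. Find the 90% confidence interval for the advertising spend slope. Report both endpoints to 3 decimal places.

(1.681, 2.791)

df = n − k − 1 = 37 − 3 − 1 = 33.
t* = t_{0.05, 33} = 1.69236.
Margin = t* × SE = 1.69236 × 0.3281 = 0.55526.
CI: 2.2359 ± 0.55526 → (1.681, 2.791).
With 90% confidence, each one-unit increase in advertising spend is associated with a change of between 1.681 and 2.791 $1000s in monthly sales, holding the other predictors fixed.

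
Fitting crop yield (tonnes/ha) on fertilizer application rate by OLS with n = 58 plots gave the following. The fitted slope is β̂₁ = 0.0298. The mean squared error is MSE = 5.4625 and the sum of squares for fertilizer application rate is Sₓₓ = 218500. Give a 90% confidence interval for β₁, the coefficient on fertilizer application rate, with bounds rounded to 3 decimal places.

SE(β̂₁) = √(MSE/Sₓₓ) = √(5.4625/218500) = 0.005.
df = n − 2 = 56.
t* = t_{0.05, 56} = 1.672522.
Margin = t* × SE = 1.672522 × 0.005 = 0.00836.
CI: 0.0298 ± 0.00836 → (0.021, 0.038).
With 90% confidence, each one-unit increase in fertilizer application rate is associated with a change of between 0.021 and 0.038 tonnes/ha in crop yield.

(0.021, 0.038)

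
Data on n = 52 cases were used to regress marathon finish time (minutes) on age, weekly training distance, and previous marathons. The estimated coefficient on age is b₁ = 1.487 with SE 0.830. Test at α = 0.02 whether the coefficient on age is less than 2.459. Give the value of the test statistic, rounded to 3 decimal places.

t = -1.171

H₀: β₁ = 2.459 vs H₁: β₁ < 2.459.
t = (b₁ − β₁⁰)/SE = (1.487 − 2.459) / 0.830 = -1.171.
df = n − k − 1 = 52 − 3 − 1 = 48.
One-sided p ≈ 0.1237, which is ≥ 0.02, so fail to reject H₀.
The data do not give significant evidence that the true slope on age is below 2.459 minutes per unit, holding the other predictors fixed.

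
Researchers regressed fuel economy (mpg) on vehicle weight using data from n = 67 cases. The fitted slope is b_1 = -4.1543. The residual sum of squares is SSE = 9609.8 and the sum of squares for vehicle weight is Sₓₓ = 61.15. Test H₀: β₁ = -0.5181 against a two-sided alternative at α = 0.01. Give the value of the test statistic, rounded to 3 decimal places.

MSE = SSE/(n − 2) = 9609.8/65 = 147.843.
SE(b_1) = √(MSE/Sₓₓ) = √(147.843/61.15) = 1.5549.
t = (-4.1543 − (-0.5181)) / 1.5549 = -2.339.
df = n − 2 = 65.
Two-sided p ≈ 0.0224, which is ≥ 0.01, so fail to reject H₀.
The data are consistent with a true slope of -0.5181 mpg per unit of vehicle weight.

t = -2.339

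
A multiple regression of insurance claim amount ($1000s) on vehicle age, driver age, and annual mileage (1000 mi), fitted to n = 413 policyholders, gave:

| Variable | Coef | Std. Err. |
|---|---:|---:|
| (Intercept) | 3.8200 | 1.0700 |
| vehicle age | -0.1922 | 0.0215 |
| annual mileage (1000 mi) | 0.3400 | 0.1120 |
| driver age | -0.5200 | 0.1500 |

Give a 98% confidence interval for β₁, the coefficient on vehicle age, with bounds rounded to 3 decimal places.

(-0.242, -0.142)

Read off: b = -0.1922, SE = 0.0215 for vehicle age.
df = n − k − 1 = 413 − 3 − 1 = 409.
t* = t_{0.01, 409} = 2.3355.
Margin = t* × SE = 2.3355 × 0.0215 = 0.05021.
CI: -0.1922 ± 0.05021 → (-0.242, -0.142).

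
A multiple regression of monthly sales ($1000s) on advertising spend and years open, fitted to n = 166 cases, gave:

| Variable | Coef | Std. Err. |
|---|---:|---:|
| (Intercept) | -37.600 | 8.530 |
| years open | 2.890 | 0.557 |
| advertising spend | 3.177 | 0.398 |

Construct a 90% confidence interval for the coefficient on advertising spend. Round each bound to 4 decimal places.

Read off: b = 3.177, SE = 0.398 for advertising spend.
df = n − k − 1 = 166 − 2 − 1 = 163.
t* = t_{0.05, 163} = 1.654256.
Margin = t* × SE = 1.654256 × 0.398 = 0.658394.
CI: 3.177 ± 0.658394 → (2.5186, 3.8354).

(2.5186, 3.8354)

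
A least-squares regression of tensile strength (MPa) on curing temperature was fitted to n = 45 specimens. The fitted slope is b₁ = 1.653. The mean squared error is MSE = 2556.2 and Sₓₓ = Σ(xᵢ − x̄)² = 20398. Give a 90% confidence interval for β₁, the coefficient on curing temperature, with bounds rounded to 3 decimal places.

(1.058, 2.248)

SE(b₁) = √(MSE/Sₓₓ) = √(2556.2/20398) = 0.354.
df = n − 2 = 43.
t* = t_{0.05, 43} = 1.681071.
Margin = t* × SE = 1.681071 × 0.354 = 0.59510.
CI: 1.653 ± 0.59510 → (1.058, 2.248).
With 90% confidence, each one-unit increase in curing temperature is associated with a change of between 1.058 and 2.248 MPa in tensile strength.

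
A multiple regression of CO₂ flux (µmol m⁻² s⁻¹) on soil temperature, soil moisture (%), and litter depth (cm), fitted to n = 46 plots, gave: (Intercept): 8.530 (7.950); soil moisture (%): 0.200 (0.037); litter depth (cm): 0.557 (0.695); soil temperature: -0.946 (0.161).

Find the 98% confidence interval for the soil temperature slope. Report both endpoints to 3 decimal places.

Read off: b = -0.946, SE = 0.161 for soil temperature.
df = n − k − 1 = 46 − 3 − 1 = 42.
t* = t_{0.01, 42} = 2.41847.
Margin = t* × SE = 2.41847 × 0.161 = 0.38937.
CI: -0.946 ± 0.38937 → (-1.335, -0.557).

(-1.335, -0.557)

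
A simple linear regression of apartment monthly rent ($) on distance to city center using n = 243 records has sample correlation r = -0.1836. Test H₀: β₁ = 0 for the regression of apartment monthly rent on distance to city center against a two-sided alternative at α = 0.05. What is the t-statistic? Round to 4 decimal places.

t = r·√(n − 2)/√(1 − r²) = -0.1836·√241/√0.966291 = -2.8995.
df = n − 2 = 241.
Two-sided p ≈ 0.0041, which is < 0.05, so reject H₀.
There is evidence of a linear association between distance to city center and apartment monthly rent.

t = -2.8995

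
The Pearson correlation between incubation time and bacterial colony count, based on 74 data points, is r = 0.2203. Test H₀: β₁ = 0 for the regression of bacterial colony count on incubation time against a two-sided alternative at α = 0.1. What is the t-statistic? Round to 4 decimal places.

t = r·√(n − 2)/√(1 − r²) = 0.2203·√72/√0.951468 = 1.9164.
df = n − 2 = 72.
Two-sided p ≈ 0.0593, which is < 0.1, so reject H₀.
There is evidence of a linear association between incubation time and bacterial colony count.

t = 1.9164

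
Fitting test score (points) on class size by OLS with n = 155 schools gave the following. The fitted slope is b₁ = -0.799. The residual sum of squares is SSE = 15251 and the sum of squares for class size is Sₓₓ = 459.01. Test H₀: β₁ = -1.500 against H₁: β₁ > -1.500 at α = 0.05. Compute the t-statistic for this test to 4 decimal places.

t = 1.5043

MSE = SSE/(n − 2) = 15251/153 = 99.6797.
SE(b₁) = √(MSE/Sₓₓ) = √(99.6797/459.01) = 0.466007.
t = (-0.799 − (-1.500)) / 0.466007 = 1.5043.
df = n − 2 = 153.
One-sided p ≈ 0.0673, which is ≥ 0.05, so fail to reject H₀.
The data do not give significant evidence that the true slope on class size exceeds -1.500 points per unit.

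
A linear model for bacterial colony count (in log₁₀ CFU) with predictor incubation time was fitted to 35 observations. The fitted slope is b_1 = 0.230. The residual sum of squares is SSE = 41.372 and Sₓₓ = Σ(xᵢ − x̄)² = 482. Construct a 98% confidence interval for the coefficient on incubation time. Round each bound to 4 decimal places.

MSE = SSE/(n − 2) = 41.372/33 = 1.2537.
SE(b_1) = √(MSE/Sₓₓ) = √(1.2537/482) = 0.0510003.
df = n − 2 = 33.
t* = t_{0.01, 33} = 2.444794.
Margin = t* × SE = 2.444794 × 0.0510003 = 0.124685.
CI: 0.230 ± 0.124685 → (0.1053, 0.3547).
With 98% confidence, each one-unit increase in incubation time is associated with a change of between 0.1053 and 0.3547 log₁₀ CFU in bacterial colony count.

(0.1053, 0.3547)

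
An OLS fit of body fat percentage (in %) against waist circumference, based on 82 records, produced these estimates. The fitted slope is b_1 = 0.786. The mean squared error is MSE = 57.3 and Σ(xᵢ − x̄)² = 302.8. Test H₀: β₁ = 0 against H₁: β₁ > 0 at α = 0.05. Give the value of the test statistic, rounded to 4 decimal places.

SE(b_1) = √(MSE/Sₓₓ) = √(57.3/302.8) = 0.43501.
t = 0.786 / 0.43501 = 1.8069.
df = n − 2 = 80.
One-sided p ≈ 0.0373, which is < 0.05, so reject H₀.
There is evidence that the true slope on waist circumference is positive.

t = 1.8069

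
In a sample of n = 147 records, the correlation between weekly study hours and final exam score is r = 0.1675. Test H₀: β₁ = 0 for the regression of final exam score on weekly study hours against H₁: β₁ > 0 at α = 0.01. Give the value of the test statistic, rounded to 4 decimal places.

t = 2.0459

t = r·√(n − 2)/√(1 − r²) = 0.1675·√145/√0.971944 = 2.0459.
df = n − 2 = 145.
One-sided p ≈ 0.0213, which is ≥ 0.01, so fail to reject H₀.
The data do not give significant evidence of a linear association between weekly study hours and final exam score.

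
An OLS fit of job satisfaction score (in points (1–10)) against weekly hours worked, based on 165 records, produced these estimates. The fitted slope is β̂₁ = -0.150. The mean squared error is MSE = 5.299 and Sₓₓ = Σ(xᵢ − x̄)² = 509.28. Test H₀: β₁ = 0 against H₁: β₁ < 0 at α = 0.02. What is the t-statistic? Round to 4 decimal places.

SE(β̂₁) = √(MSE/Sₓₓ) = √(5.299/509.28) = 0.102004.
t = -0.150 / 0.102004 = -1.4705.
df = n − 2 = 163.
One-sided p ≈ 0.0717, which is ≥ 0.02, so fail to reject H₀.
The data do not give significant evidence that the true slope on weekly hours worked is negative.

t = -1.4705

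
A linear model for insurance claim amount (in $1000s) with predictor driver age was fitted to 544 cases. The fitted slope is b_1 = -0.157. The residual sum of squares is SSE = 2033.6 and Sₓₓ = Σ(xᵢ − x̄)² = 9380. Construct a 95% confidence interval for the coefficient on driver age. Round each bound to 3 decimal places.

MSE = SSE/(n − 2) = 2033.6/542 = 3.75203.
SE(b_1) = √(MSE/Sₓₓ) = √(3.75203/9380) = 0.0200001.
df = n − 2 = 542.
t* = t_{0.025, 542} = 1.96435.
Margin = t* × SE = 1.96435 × 0.0200001 = 0.03929.
CI: -0.157 ± 0.03929 → (-0.196, -0.118).
With 95% confidence, each one-unit increase in driver age is associated with a change of between -0.196 and -0.118 $1000s in insurance claim amount.

(-0.196, -0.118)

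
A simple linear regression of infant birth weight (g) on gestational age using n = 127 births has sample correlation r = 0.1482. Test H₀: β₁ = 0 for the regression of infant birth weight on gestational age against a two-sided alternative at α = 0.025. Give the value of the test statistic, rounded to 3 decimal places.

t = r·√(n − 2)/√(1 − r²) = 0.1482·√125/√0.978037 = 1.675.
df = n − 2 = 125.
Two-sided p ≈ 0.0964, which is ≥ 0.025, so fail to reject H₀.
The data do not give significant evidence of a linear association between gestational age and infant birth weight.

t = 1.675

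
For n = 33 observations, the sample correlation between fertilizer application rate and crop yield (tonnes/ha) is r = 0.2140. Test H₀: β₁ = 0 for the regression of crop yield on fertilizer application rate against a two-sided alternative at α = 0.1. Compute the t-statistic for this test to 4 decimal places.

t = r·√(n − 2)/√(1 − r²) = 0.2140·√31/√0.954204 = 1.2198.
df = n − 2 = 31.
Two-sided p ≈ 0.2318, which is ≥ 0.1, so fail to reject H₀.
The data do not give significant evidence of a linear association between fertilizer application rate and crop yield.

t = 1.2198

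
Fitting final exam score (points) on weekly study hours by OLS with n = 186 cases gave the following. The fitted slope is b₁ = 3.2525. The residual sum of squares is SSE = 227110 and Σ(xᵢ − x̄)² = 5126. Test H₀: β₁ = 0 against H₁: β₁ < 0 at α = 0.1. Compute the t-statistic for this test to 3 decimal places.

MSE = SSE/(n − 2) = 227110/184 = 1234.29.
SE(b₁) = √(MSE/Sₓₓ) = √(1234.29/5126) = 0.490704.
t = 3.2525 / 0.490704 = 6.628.
df = n − 2 = 184.
One-sided p ≈ 1.0000, which is ≥ 0.1, so fail to reject H₀.
The data do not give significant evidence that the true slope on weekly study hours is negative.

t = 6.628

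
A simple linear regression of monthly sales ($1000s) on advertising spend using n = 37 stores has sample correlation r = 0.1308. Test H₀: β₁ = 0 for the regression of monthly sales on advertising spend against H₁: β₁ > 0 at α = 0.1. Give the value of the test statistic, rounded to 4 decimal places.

t = 0.7805

t = r·√(n − 2)/√(1 − r²) = 0.1308·√35/√0.982891 = 0.7805.
df = n − 2 = 35.
One-sided p ≈ 0.2202, which is ≥ 0.1, so fail to reject H₀.
The data do not give significant evidence of a linear association between advertising spend and monthly sales.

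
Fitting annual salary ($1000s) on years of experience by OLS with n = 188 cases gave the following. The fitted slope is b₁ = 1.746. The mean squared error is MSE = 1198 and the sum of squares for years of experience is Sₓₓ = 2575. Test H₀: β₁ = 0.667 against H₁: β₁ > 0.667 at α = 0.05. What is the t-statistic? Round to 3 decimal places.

t = 1.582

SE(b₁) = √(MSE/Sₓₓ) = √(1198/2575) = 0.682087.
t = (1.746 − 0.667) / 0.682087 = 1.582.
df = n − 2 = 186.
One-sided p ≈ 0.0577, which is ≥ 0.05, so fail to reject H₀.
The data do not give significant evidence that the true slope on years of experience exceeds 0.667 $1000s per unit.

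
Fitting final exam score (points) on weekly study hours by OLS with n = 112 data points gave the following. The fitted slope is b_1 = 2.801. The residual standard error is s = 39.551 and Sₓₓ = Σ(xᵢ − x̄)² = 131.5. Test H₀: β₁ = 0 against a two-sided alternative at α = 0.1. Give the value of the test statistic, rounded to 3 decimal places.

SE(b_1) = s/√Sₓₓ = 39.551/√131.5 = 3.44901.
t = 2.801 / 3.44901 = 0.812.
df = n − 2 = 110.
Two-sided p ≈ 0.4185, which is ≥ 0.1, so fail to reject H₀.
The data do not give significant evidence of an association between weekly study hours and final exam score.

t = 0.812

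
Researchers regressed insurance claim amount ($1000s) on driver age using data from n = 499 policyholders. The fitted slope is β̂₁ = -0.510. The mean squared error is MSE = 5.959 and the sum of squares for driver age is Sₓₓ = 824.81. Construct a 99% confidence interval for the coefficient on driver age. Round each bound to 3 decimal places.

(-0.730, -0.290)

SE(β̂₁) = √(MSE/Sₓₓ) = √(5.959/824.81) = 0.0849982.
df = n − 2 = 497.
t* = t_{0.005, 497} = 2.585758.
Margin = t* × SE = 2.585758 × 0.0849982 = 0.21978.
CI: -0.510 ± 0.21978 → (-0.730, -0.290).
With 99% confidence, each one-unit increase in driver age is associated with a change of between -0.730 and -0.290 $1000s in insurance claim amount.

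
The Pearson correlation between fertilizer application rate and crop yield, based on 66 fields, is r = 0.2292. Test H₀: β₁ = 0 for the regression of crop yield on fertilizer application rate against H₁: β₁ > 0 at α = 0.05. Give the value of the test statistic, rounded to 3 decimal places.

t = r·√(n − 2)/√(1 − r²) = 0.2292·√64/√0.947467 = 1.884.
df = n − 2 = 64.
One-sided p ≈ 0.0321, which is < 0.05, so reject H₀.
There is evidence of a linear association between fertilizer application rate and crop yield.

t = 1.884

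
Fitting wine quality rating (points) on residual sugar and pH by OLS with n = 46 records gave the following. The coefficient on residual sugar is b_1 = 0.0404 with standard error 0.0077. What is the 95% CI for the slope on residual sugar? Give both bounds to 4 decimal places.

(0.0249, 0.0559)

df = n − k − 1 = 46 − 2 − 1 = 43.
t* = t_{0.025, 43} = 2.016692.
Margin = t* × SE = 2.016692 × 0.0077 = 0.015529.
CI: 0.0404 ± 0.015529 → (0.0249, 0.0559).
With 95% confidence, each one-unit increase in residual sugar is associated with a change of between 0.0249 and 0.0559 points in wine quality rating, holding the other predictors fixed.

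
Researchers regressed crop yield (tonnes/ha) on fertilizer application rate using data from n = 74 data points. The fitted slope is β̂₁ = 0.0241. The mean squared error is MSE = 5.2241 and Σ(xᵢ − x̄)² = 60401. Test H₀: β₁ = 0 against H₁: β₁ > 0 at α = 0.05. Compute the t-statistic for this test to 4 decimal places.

t = 2.5914

SE(β̂₁) = √(MSE/Sₓₓ) = √(5.2241/60401) = 0.00930002.
t = 0.0241 / 0.00930002 = 2.5914.
df = n − 2 = 72.
One-sided p ≈ 0.0058, which is < 0.05, so reject H₀.
There is evidence that the true slope on fertilizer application rate is positive.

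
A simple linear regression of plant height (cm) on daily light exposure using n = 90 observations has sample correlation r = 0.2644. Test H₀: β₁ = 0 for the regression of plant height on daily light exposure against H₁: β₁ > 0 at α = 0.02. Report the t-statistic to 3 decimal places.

t = 2.572

t = r·√(n − 2)/√(1 − r²) = 0.2644·√88/√0.930093 = 2.572.
df = n − 2 = 88.
One-sided p ≈ 0.0059, which is < 0.02, so reject H₀.
There is evidence of a linear association between daily light exposure and plant height.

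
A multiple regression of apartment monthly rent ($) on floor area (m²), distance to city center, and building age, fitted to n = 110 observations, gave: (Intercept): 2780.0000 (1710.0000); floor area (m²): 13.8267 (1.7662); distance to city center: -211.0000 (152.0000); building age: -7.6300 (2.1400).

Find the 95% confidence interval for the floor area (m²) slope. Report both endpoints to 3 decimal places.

(10.325, 17.328)

Read off: b = 13.8267, SE = 1.7662 for floor area (m²).
df = n − k − 1 = 110 − 3 − 1 = 106.
t* = t_{0.025, 106} = 1.982597.
Margin = t* × SE = 1.982597 × 1.7662 = 3.50166.
CI: 13.8267 ± 3.50166 → (10.325, 17.328).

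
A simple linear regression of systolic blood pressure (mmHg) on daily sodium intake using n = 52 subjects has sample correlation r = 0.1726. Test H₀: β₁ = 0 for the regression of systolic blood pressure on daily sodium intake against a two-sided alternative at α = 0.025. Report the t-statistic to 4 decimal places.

t = r·√(n − 2)/√(1 − r²) = 0.1726·√50/√0.970209 = 1.2391.
df = n − 2 = 50.
Two-sided p ≈ 0.2211, which is ≥ 0.025, so fail to reject H₀.
The data do not give significant evidence of a linear association between daily sodium intake and systolic blood pressure.

t = 1.2391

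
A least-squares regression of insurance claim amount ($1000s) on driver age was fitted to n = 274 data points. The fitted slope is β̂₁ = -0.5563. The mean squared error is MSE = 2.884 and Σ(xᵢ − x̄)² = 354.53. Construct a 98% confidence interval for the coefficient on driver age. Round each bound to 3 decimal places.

SE(β̂₁) = √(MSE/Sₓₓ) = √(2.884/354.53) = 0.0901926.
df = n − 2 = 272.
t* = t_{0.01, 272} = 2.340135.
Margin = t* × SE = 2.340135 × 0.0901926 = 0.21106.
CI: -0.5563 ± 0.21106 → (-0.767, -0.345).
With 98% confidence, each one-unit increase in driver age is associated with a change of between -0.767 and -0.345 $1000s in insurance claim amount.

(-0.767, -0.345)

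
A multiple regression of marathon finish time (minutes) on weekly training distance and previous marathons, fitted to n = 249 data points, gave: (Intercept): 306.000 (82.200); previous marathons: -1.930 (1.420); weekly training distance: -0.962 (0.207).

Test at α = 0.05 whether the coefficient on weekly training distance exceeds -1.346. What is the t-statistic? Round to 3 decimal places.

t = 1.855

Read off: b = -0.962, SE = 0.207 for weekly training distance.
H₀: β₁ = -1.346 vs H₁: β₁ > -1.346.
t = (-0.962 − (-1.346)) / 0.207 = 1.855.
df = n − k − 1 = 249 − 2 − 1 = 246.
One-sided p ≈ 0.0324, which is < 0.05, so reject H₀.
There is evidence that the true slope on weekly training distance exceeds -1.346 minutes per unit, holding the other predictors fixed.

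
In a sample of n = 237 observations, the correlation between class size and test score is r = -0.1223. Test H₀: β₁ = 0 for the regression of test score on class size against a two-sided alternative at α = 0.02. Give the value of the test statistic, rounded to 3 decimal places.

t = r·√(n − 2)/√(1 − r²) = -0.1223·√235/√0.985043 = -1.889.
df = n − 2 = 235.
Two-sided p ≈ 0.0601, which is ≥ 0.02, so fail to reject H₀.
The data do not give significant evidence of a linear association between class size and test score.

t = -1.889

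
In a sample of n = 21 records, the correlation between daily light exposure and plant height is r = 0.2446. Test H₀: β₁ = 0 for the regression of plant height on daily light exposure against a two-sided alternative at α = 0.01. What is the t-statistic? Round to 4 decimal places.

t = r·√(n − 2)/√(1 − r²) = 0.2446·√19/√0.940171 = 1.0996.
df = n − 2 = 19.
Two-sided p ≈ 0.2852, which is ≥ 0.01, so fail to reject H₀.
The data do not give significant evidence of a linear association between daily light exposure and plant height.

t = 1.0996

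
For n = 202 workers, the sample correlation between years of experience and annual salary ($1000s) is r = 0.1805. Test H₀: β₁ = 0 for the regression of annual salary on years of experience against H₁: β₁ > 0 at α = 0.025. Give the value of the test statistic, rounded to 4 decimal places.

t = 2.5953

t = r·√(n − 2)/√(1 − r²) = 0.1805·√200/√0.96742 = 2.5953.
df = n − 2 = 200.
One-sided p ≈ 0.0051, which is < 0.025, so reject H₀.
There is evidence of a linear association between years of experience and annual salary.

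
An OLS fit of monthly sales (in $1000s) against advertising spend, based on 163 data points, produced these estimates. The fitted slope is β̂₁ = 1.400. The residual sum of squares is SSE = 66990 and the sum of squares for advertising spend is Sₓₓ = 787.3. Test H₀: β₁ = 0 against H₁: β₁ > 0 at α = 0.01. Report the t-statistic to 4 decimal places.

t = 1.9258

MSE = SSE/(n − 2) = 66990/161 = 416.087.
SE(β̂₁) = √(MSE/Sₓₓ) = √(416.087/787.3) = 0.726979.
t = 1.400 / 0.726979 = 1.9258.
df = n − 2 = 161.
One-sided p ≈ 0.0279, which is ≥ 0.01, so fail to reject H₀.
The data do not give significant evidence that the true slope on advertising spend is positive.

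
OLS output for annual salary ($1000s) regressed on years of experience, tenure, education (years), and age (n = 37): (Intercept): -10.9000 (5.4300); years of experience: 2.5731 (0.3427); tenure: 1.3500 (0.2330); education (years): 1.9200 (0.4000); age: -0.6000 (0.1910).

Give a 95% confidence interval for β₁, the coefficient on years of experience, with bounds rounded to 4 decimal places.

(1.8750, 3.2712)

Read off: b = 2.5731, SE = 0.3427 for years of experience.
df = n − k − 1 = 37 − 4 − 1 = 32.
t* = t_{0.025, 32} = 2.036933.
Margin = t* × SE = 2.036933 × 0.3427 = 0.698057.
CI: 2.5731 ± 0.698057 → (1.8750, 3.2712).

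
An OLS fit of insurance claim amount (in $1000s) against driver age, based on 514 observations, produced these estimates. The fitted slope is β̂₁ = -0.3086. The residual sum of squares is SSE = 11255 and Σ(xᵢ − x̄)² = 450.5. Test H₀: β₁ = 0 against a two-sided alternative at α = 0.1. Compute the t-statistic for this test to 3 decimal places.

t = -1.397

MSE = SSE/(n − 2) = 11255/512 = 21.9824.
SE(β̂₁) = √(MSE/Sₓₓ) = √(21.9824/450.5) = 0.220897.
t = -0.3086 / 0.220897 = -1.397.
df = n − 2 = 512.
Two-sided p ≈ 0.1630, which is ≥ 0.1, so fail to reject H₀.
The data do not give significant evidence of an association between driver age and insurance claim amount.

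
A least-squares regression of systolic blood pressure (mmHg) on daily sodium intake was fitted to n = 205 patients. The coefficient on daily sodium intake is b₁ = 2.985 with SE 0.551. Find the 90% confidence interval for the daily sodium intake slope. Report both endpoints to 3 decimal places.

(2.075, 3.895)

df = n − 2 = 205 − 2 = 203.
t* = t_{0.05, 203} = 1.652394.
Margin = t* × SE = 1.652394 × 0.551 = 0.91047.
CI: 2.985 ± 0.91047 → (2.075, 3.895).
With 90% confidence, each one-unit increase in daily sodium intake is associated with a change of between 2.075 and 3.895 mmHg in systolic blood pressure.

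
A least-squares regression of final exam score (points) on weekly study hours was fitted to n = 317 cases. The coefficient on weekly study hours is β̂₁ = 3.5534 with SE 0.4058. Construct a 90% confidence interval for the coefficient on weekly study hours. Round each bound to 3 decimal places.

df = n − 2 = 317 − 2 = 315.
t* = t_{0.05, 315} = 1.649705.
Margin = t* × SE = 1.649705 × 0.4058 = 0.66945.
CI: 3.5534 ± 0.66945 → (2.884, 4.223).
With 90% confidence, each one-unit increase in weekly study hours is associated with a change of between 2.884 and 4.223 points in final exam score.

(2.884, 4.223)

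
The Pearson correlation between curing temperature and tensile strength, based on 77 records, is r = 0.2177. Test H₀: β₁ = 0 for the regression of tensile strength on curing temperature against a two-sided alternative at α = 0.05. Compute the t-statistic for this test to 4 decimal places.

t = r·√(n − 2)/√(1 − r²) = 0.2177·√75/√0.952607 = 1.9317.
df = n − 2 = 75.
Two-sided p ≈ 0.0572, which is ≥ 0.05, so fail to reject H₀.
The data do not give significant evidence of a linear association between curing temperature and tensile strength.

t = 1.9317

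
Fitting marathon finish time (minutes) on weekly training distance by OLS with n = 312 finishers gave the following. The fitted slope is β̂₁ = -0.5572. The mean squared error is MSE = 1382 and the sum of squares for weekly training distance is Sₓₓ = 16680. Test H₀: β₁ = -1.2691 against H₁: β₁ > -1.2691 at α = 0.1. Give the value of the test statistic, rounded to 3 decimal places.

SE(β̂₁) = √(MSE/Sₓₓ) = √(1382/16680) = 0.287843.
t = (-0.5572 − (-1.2691)) / 0.287843 = 2.473.
df = n − 2 = 310.
One-sided p ≈ 0.0070, which is < 0.1, so reject H₀.
There is evidence that the true slope on weekly training distance exceeds -1.2691 minutes per unit.

t = 2.473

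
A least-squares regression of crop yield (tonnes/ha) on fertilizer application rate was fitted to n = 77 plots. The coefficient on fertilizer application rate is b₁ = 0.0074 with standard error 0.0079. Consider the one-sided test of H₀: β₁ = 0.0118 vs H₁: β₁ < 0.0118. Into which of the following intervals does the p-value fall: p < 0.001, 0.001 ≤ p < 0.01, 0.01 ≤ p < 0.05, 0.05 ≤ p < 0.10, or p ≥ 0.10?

t = (0.0074 − 0.0118) / 0.0079 = -0.557.
df = n − 2 = 77 − 2 = 75.
One-sided p = P(T_{75} < t) ≈ 0.2896.
So p ≥ 0.10.

p ≥ 0.10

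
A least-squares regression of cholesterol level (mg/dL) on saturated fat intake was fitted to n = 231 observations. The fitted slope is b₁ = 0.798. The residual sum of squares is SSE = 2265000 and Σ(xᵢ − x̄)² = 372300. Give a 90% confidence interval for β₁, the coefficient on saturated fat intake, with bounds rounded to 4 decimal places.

(0.5288, 1.0672)

MSE = SSE/(n − 2) = 2265000/229 = 9890.83.
SE(b₁) = √(MSE/Sₓₓ) = √(9890.83/372300) = 0.162993.
df = n − 2 = 229.
t* = t_{0.05, 229} = 1.651535.
Margin = t* × SE = 1.651535 × 0.162993 = 0.269189.
CI: 0.798 ± 0.269189 → (0.5288, 1.0672).
With 90% confidence, each one-unit increase in saturated fat intake is associated with a change of between 0.5288 and 1.0672 mg/dL in cholesterol level.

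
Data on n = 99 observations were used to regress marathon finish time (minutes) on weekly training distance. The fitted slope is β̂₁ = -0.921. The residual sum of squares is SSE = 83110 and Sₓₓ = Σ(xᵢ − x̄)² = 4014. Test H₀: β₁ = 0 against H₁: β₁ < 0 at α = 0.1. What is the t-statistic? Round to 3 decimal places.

t = -1.993

MSE = SSE/(n − 2) = 83110/97 = 856.804.
SE(β̂₁) = √(MSE/Sₓₓ) = √(856.804/4014) = 0.462011.
t = -0.921 / 0.462011 = -1.993.
df = n − 2 = 97.
One-sided p ≈ 0.0245, which is < 0.1, so reject H₀.
There is evidence that the true slope on weekly training distance is negative.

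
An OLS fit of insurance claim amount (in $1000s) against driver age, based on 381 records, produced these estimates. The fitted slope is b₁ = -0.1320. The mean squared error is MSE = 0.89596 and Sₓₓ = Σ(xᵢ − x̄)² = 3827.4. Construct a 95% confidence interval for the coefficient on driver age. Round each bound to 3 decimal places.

(-0.162, -0.102)

SE(b₁) = √(MSE/Sₓₓ) = √(0.89596/3827.4) = 0.0153.
df = n − 2 = 379.
t* = t_{0.025, 379} = 1.966243.
Margin = t* × SE = 1.966243 × 0.0153 = 0.03008.
CI: -0.1320 ± 0.03008 → (-0.162, -0.102).
With 95% confidence, each one-unit increase in driver age is associated with a change of between -0.162 and -0.102 $1000s in insurance claim amount.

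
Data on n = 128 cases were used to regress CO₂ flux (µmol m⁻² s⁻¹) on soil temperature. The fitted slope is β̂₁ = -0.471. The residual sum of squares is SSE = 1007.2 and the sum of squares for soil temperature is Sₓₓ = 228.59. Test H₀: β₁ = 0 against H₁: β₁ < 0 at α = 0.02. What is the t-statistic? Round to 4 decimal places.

t = -2.5187

MSE = SSE/(n − 2) = 1007.2/126 = 7.99365.
SE(β̂₁) = √(MSE/Sₓₓ) = √(7.99365/228.59) = 0.187001.
t = -0.471 / 0.187001 = -2.5187.
df = n − 2 = 126.
One-sided p ≈ 0.0065, which is < 0.02, so reject H₀.
There is evidence that the true slope on soil temperature is negative.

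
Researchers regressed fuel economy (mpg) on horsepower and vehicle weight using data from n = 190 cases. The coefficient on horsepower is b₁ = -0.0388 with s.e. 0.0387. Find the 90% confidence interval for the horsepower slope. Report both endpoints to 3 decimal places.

(-0.103, 0.025)

df = n − k − 1 = 190 − 2 − 1 = 187.
t* = t_{0.05, 187} = 1.653043.
Margin = t* × SE = 1.653043 × 0.0387 = 0.06397.
CI: -0.0388 ± 0.06397 → (-0.103, 0.025).
With 90% confidence, each one-unit increase in horsepower is associated with a change of between -0.103 and 0.025 mpg in fuel economy, holding the other predictors fixed.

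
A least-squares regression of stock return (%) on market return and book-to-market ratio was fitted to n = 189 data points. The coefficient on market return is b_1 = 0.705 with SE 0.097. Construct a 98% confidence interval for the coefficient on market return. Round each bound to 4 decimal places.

(0.4774, 0.9326)

df = n − k − 1 = 189 − 2 − 1 = 186.
t* = t_{0.01, 186} = 2.346563.
Margin = t* × SE = 2.346563 × 0.097 = 0.227617.
CI: 0.705 ± 0.227617 → (0.4774, 0.9326).
With 98% confidence, each one-unit increase in market return is associated with a change of between 0.4774 and 0.9326 % in stock return, holding the other predictors fixed.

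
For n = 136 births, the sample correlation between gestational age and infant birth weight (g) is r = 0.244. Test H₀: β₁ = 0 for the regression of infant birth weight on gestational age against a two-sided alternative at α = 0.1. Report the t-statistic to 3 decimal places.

t = r·√(n − 2)/√(1 − r²) = 0.244·√134/√0.940464 = 2.913.
df = n − 2 = 134.
Two-sided p ≈ 0.0042, which is < 0.1, so reject H₀.
There is evidence of a linear association between gestational age and infant birth weight.

t = 2.913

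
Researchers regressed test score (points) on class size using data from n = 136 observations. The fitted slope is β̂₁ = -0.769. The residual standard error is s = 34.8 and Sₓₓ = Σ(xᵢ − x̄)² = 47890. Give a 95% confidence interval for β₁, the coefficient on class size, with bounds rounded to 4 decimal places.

(-1.0835, -0.4545)

SE(β̂₁) = s/√Sₓₓ = 34.8/√47890 = 0.159022.
df = n − 2 = 134.
t* = t_{0.025, 134} = 1.977826.
Margin = t* × SE = 1.977826 × 0.159022 = 0.314518.
CI: -0.769 ± 0.314518 → (-1.0835, -0.4545).
With 95% confidence, each one-unit increase in class size is associated with a change of between -1.0835 and -0.4545 points in test score.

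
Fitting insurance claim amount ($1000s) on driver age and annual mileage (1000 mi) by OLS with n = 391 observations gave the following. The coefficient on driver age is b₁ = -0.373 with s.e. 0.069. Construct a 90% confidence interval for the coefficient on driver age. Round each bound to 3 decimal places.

(-0.487, -0.259)

df = n − k − 1 = 391 − 2 − 1 = 388.
t* = t_{0.05, 388} = 1.64879.
Margin = t* × SE = 1.64879 × 0.069 = 0.11377.
CI: -0.373 ± 0.11377 → (-0.487, -0.259).
With 90% confidence, each one-unit increase in driver age is associated with a change of between -0.487 and -0.259 $1000s in insurance claim amount, holding the other predictors fixed.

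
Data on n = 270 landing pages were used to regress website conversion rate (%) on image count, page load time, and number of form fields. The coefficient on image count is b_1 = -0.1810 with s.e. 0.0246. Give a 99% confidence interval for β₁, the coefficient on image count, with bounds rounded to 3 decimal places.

df = n − k − 1 = 270 − 3 − 1 = 266.
t* = t_{0.005, 266} = 2.594438.
Margin = t* × SE = 2.594438 × 0.0246 = 0.06382.
CI: -0.1810 ± 0.06382 → (-0.245, -0.117).
With 99% confidence, each one-unit increase in image count is associated with a change of between -0.245 and -0.117 % in website conversion rate, holding the other predictors fixed.

(-0.245, -0.117)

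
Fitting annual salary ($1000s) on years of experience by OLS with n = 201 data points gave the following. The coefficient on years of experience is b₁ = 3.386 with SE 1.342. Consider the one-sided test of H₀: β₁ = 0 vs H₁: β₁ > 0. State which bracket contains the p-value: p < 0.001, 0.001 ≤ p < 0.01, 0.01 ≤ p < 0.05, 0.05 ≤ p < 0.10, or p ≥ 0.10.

t = 3.386 / 1.342 = 2.523.
df = n − 2 = 201 − 2 = 199.
One-sided p = P(T_{199} > t) ≈ 0.0062.
So 0.001 ≤ p < 0.01.

0.001 ≤ p < 0.01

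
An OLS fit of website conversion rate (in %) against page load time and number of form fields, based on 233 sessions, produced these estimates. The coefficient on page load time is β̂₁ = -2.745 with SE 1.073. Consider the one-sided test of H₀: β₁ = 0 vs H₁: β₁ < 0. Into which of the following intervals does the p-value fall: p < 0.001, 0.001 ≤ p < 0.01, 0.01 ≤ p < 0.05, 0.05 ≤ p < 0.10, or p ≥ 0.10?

t = -2.745 / 1.073 = -2.558.
df = n − k − 1 = 233 − 2 − 1 = 230.
One-sided p = P(T_{230} < t) ≈ 0.0056.
So 0.001 ≤ p < 0.01.

0.001 ≤ p < 0.01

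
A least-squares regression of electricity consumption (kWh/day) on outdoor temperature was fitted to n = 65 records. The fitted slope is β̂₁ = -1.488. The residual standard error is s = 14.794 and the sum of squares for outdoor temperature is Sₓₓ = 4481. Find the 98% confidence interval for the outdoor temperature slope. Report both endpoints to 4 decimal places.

SE(β̂₁) = s/√Sₓₓ = 14.794/√4481 = 0.221003.
df = n − 2 = 63.
t* = t_{0.01, 63} = 2.387008.
Margin = t* × SE = 2.387008 × 0.221003 = 0.527536.
CI: -1.488 ± 0.527536 → (-2.0155, -0.9605).
With 98% confidence, each one-unit increase in outdoor temperature is associated with a change of between -2.0155 and -0.9605 kWh/day in electricity consumption.

(-2.0155, -0.9605)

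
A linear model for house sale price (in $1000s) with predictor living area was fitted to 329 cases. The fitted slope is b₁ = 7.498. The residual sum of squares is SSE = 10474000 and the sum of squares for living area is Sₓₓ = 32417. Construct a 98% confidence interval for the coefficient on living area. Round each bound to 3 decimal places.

MSE = SSE/(n − 2) = 10474000/327 = 32030.6.
SE(b₁) = √(MSE/Sₓₓ) = √(32030.6/32417) = 0.994022.
df = n − 2 = 327.
t* = t_{0.01, 327} = 2.337805.
Margin = t* × SE = 2.337805 × 0.994022 = 2.32383.
CI: 7.498 ± 2.32383 → (5.174, 9.822).
With 98% confidence, each one-unit increase in living area is associated with a change of between 5.174 and 9.822 $1000s in house sale price.

(5.174, 9.822)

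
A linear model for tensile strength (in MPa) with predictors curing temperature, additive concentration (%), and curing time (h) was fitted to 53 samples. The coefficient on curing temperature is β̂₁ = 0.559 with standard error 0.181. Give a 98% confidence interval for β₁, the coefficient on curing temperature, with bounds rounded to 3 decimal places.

df = n − k − 1 = 53 − 3 − 1 = 49.
t* = t_{0.01, 49} = 2.404892.
Margin = t* × SE = 2.404892 × 0.181 = 0.43529.
CI: 0.559 ± 0.43529 → (0.124, 0.994).
With 98% confidence, each one-unit increase in curing temperature is associated with a change of between 0.124 and 0.994 MPa in tensile strength, holding the other predictors fixed.

(0.124, 0.994)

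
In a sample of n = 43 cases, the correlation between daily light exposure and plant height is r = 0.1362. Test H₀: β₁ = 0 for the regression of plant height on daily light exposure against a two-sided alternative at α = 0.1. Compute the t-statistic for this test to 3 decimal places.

t = r·√(n − 2)/√(1 − r²) = 0.1362·√41/√0.98145 = 0.880.
df = n − 2 = 41.
Two-sided p ≈ 0.3838, which is ≥ 0.1, so fail to reject H₀.
The data do not give significant evidence of a linear association between daily light exposure and plant height.

t = 0.880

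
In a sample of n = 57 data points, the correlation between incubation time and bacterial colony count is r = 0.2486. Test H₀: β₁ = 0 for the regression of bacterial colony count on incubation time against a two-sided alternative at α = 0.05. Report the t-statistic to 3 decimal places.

t = r·√(n − 2)/√(1 − r²) = 0.2486·√55/√0.938198 = 1.903.
df = n − 2 = 55.
Two-sided p ≈ 0.0622, which is ≥ 0.05, so fail to reject H₀.
The data do not give significant evidence of a linear association between incubation time and bacterial colony count.

t = 1.903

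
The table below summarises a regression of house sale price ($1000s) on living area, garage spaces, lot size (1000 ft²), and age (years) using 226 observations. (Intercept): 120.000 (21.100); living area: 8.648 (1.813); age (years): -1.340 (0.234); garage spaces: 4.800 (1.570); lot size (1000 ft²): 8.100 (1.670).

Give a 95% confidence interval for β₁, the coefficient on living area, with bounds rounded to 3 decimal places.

Read off: b = 8.648, SE = 1.813 for living area.
df = n − k − 1 = 226 − 4 − 1 = 221.
t* = t_{0.025, 221} = 1.970756.
Margin = t* × SE = 1.970756 × 1.813 = 3.57298.
CI: 8.648 ± 3.57298 → (5.075, 12.221).

(5.075, 12.221)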